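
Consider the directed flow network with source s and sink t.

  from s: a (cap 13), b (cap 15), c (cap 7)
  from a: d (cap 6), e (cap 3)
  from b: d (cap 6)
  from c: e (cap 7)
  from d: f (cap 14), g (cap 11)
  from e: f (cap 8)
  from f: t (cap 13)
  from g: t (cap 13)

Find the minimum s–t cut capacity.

Augment s→a→d→f→t: bottleneck 6, flow now 6.
Augment s→a→e→f→t: bottleneck 3, flow now 9.
Augment s→b→d→f→t: bottleneck 4, flow now 13.
Augment s→b→d→g→t: bottleneck 2, flow now 15.
Augment s→c→e→f→d→g→t: bottleneck 5, flow now 20. (uses reverse residual edge)
No augmenting path remains; maximum flow = 20.
By max-flow min-cut, the minimum cut capacity equals the max flow.
In the residual graph, reachable from s: {s, a, b, c, e}.
Min-cut edges: a→d (6), b→d (6), e→f (8); capacity 6 + 6 + 8 = 20.

20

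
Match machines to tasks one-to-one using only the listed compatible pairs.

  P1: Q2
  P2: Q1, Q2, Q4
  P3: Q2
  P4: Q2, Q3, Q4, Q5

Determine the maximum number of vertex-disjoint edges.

3

Unit-capacity flow: source→left, listed edges, right→sink; max matching = max flow.
Augmenting path P1→Q2 (+1); matched 1.
Augmenting path P2→Q1 (+1); matched 2.
Augmenting path P4→Q3 (+1); matched 3.
No augmenting path remains; maximum matching = 3.
König certificate: {P2, P4, Q2} is a vertex cover of size 3 (every listed pair touches it), so no matching can be larger.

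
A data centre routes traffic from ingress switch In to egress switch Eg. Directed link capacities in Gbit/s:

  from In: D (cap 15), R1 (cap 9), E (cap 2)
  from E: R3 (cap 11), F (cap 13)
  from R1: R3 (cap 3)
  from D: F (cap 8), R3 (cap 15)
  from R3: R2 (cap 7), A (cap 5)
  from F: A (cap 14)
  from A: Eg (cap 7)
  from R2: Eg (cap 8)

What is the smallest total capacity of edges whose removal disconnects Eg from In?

Augment In→E→R3→A→Eg: bottleneck 2, flow now 2.
Augment In→R1→R3→A→Eg: bottleneck 3, flow now 5.
Augment In→D→R3→R2→Eg: bottleneck 7, flow now 12.
Augment In→D→F→A→Eg: bottleneck 2, flow now 14.
No augmenting path remains; maximum flow = 14.
By max-flow min-cut, the minimum cut capacity equals the max flow.
In the residual graph, reachable from In: {In, E, R1, D, R3, F, A}.
Min-cut edges: R3→R2 (7), A→Eg (7); capacity 7 + 7 = 14.

14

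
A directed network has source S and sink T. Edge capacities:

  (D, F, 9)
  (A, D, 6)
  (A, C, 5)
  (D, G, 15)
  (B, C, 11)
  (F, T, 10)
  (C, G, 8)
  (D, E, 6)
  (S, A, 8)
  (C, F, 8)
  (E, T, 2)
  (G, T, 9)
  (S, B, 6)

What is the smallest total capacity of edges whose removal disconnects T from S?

Augment S→A→C→F→T: bottleneck 5, flow now 5.
Augment S→A→D→E→T: bottleneck 2, flow now 7.
Augment S→A→D→F→T: bottleneck 1, flow now 8.
Augment S→B→C→F→T: bottleneck 3, flow now 11.
Augment S→B→C→G→T: bottleneck 3, flow now 14.
No augmenting path remains; maximum flow = 14.
By max-flow min-cut, the minimum cut capacity equals the max flow.
In the residual graph, reachable from S: {S}.
Min-cut edges: S→A (8), S→B (6); capacity 8 + 6 = 14.

14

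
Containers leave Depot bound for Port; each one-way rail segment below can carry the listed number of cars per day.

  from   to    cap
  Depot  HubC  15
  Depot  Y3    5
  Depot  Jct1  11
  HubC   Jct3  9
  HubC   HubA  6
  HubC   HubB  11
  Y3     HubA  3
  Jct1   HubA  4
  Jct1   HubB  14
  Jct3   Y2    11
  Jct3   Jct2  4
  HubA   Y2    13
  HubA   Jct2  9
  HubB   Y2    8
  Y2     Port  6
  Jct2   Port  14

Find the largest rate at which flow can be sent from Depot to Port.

Augment Depot→HubC→Jct3→Y2→Port: bottleneck 6, flow now 6.
Augment Depot→HubC→Jct3→Jct2→Port: bottleneck 3, flow now 9.
Augment Depot→HubC→HubA→Jct2→Port: bottleneck 6, flow now 15.
Augment Depot→Y3→HubA→Jct2→Port: bottleneck 3, flow now 18.
Augment Depot→Jct1→HubA→Y2→Jct3→Jct2→Port: bottleneck 1, flow now 19. (uses reverse residual edge)
No augmenting path remains; maximum flow = 19.
In the residual graph, reachable from Depot: {Depot, HubC, Y3, Jct1, Jct3, HubA, HubB, Y2}.
Min-cut edges: Jct3→Jct2 (4), HubA→Jct2 (9), Y2→Port (6); capacity 4 + 9 + 6 = 19.
This cut is saturated, so no flow can exceed 19.

19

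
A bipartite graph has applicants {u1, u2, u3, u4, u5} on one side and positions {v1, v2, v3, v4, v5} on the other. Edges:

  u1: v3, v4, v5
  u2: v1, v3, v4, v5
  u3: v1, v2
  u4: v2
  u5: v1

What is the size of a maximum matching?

Unit-capacity flow: source→left, listed edges, right→sink; max matching = max flow.
Augmenting path u1→v3 (+1); matched 1.
Augmenting path u2→v1 (+1); matched 2.
Augmenting path u3→v2 (+1); matched 3.
Augmenting path u5→v1→u2→v4 (+1); matched 4.
No augmenting path remains; maximum matching = 4.
König certificate: {u1, u2, v1, v2} is a vertex cover of size 4 (every listed pair touches it), so no matching can be larger.

4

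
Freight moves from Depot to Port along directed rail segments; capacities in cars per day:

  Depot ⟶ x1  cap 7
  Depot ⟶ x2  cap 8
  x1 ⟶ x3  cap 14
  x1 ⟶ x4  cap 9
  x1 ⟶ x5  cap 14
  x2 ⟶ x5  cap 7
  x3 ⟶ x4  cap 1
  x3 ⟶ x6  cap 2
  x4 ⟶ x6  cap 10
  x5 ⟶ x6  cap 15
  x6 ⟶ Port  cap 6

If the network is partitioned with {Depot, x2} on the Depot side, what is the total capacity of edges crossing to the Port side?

14

Edges leaving {Depot, x2}: Depot→x1 (7), x2→x5 (7).
Cut capacity = 7 + 7 = 14.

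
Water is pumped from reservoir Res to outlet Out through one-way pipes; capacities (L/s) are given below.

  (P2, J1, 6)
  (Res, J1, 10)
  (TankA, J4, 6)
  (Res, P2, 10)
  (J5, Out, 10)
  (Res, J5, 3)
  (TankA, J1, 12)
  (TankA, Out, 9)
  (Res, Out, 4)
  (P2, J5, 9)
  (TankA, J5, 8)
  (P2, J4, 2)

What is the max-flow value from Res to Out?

Augment Res→Out: bottleneck 4, flow now 4.
Augment Res→J5→Out: bottleneck 3, flow now 7.
Augment Res→P2→J5→Out: bottleneck 7, flow now 14.
No augmenting path remains; maximum flow = 14.
In the residual graph, reachable from Res: {Res, P2, J4, J1, J5}.
Min-cut edges: Res→Out (4), J5→Out (10); capacity 4 + 10 = 14.
This cut is saturated, so no flow can exceed 14.

14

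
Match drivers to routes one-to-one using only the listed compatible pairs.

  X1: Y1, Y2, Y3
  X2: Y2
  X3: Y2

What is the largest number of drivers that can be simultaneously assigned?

2

Unit-capacity flow: source→left, listed edges, right→sink; max matching = max flow.
Augmenting path X1→Y1 (+1); matched 1.
Augmenting path X2→Y2 (+1); matched 2.
No augmenting path remains; maximum matching = 2.
König certificate: {X1, Y2} is a vertex cover of size 2 (every listed pair touches it), so no matching can be larger.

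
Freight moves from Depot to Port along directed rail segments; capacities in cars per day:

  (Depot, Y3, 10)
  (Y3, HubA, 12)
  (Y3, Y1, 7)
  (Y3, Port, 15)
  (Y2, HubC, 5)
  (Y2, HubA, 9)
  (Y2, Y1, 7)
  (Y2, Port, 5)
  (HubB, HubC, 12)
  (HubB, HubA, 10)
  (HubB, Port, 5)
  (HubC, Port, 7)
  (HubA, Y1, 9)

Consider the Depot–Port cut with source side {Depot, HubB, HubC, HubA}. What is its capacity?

Edges leaving {Depot, HubB, HubC, HubA}: Depot→Y3 (10), HubB→Port (5), HubC→Port (7), HubA→Y1 (9).
Cut capacity = 10 + 5 + 7 + 9 = 31.

31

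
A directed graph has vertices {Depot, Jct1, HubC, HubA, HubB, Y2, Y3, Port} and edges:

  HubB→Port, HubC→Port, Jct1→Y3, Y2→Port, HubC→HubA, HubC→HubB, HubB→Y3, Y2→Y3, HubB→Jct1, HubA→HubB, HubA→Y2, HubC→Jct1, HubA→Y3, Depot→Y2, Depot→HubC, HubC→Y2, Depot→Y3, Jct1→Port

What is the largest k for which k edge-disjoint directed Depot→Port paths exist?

2

Assign every edge capacity 1; by Menger, the answer equals the max flow.
Path Depot→HubC→Port (+1); total 1.
Path Depot→Y2→Port (+1); total 2.
No residual Depot→Port path; max flow = 2.
Certifying cut of size 2: {Depot→HubC, Depot→Y2}.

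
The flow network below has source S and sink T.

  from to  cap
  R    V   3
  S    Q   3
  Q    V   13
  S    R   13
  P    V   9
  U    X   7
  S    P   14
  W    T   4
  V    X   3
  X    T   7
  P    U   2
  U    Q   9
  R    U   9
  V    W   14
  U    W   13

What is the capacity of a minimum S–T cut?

Augment S→P→U→W→T: bottleneck 2, flow now 2.
Augment S→P→V→W→T: bottleneck 2, flow now 4.
Augment S→P→V→X→T: bottleneck 3, flow now 7.
Augment S→R→U→X→T: bottleneck 4, flow now 11.
No augmenting path remains; maximum flow = 11.
By max-flow min-cut, the minimum cut capacity equals the max flow.
In the residual graph, reachable from S: {S, P, Q, R, U, V, W, X}.
Min-cut edges: W→T (4), X→T (7); capacity 4 + 7 = 11.

11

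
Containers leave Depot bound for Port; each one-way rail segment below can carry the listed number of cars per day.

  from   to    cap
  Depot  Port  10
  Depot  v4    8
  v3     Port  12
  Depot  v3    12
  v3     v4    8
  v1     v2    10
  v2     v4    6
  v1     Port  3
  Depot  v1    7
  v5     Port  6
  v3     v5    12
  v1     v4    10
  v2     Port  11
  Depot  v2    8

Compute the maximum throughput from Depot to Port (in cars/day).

36

Augment Depot→Port: bottleneck 10, flow now 10.
Augment Depot→v1→Port: bottleneck 3, flow now 13.
Augment Depot→v2→Port: bottleneck 8, flow now 21.
Augment Depot→v3→Port: bottleneck 12, flow now 33.
Augment Depot→v1→v2→Port: bottleneck 3, flow now 36.
No augmenting path remains; maximum flow = 36.
In the residual graph, reachable from Depot: {Depot, v1, v2, v4}.
Min-cut edges: Depot→v3 (12), Depot→Port (10), v1→Port (3), v2→Port (11); capacity 12 + 10 + 3 + 11 = 36.
This cut is saturated, so no flow can exceed 36.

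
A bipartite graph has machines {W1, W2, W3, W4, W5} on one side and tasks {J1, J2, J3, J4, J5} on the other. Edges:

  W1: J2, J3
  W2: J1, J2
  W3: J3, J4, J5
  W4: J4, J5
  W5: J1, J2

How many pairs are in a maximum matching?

Unit-capacity flow: source→left, listed edges, right→sink; max matching = max flow.
Augmenting path W1→J2 (+1); matched 1.
Augmenting path W2→J1 (+1); matched 2.
Augmenting path W3→J3 (+1); matched 3.
Augmenting path W4→J4 (+1); matched 4.
Augmenting path W5→J2→W1→J3→W3→J5 (+1); matched 5.
No augmenting path remains; maximum matching = 5.
König certificate: {W1, W2, W3, W4, W5} is a vertex cover of size 5 (every listed pair touches it), so no matching can be larger.

5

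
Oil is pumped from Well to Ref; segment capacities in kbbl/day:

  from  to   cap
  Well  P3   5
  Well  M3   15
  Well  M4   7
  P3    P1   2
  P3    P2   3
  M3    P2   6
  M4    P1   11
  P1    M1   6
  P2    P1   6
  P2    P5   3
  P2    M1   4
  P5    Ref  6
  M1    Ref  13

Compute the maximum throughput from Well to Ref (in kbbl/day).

Augment Well→P3→P1→M1→Ref: bottleneck 2, flow now 2.
Augment Well→P3→P2→P5→Ref: bottleneck 3, flow now 5.
Augment Well→M3→P2→M1→Ref: bottleneck 4, flow now 9.
Augment Well→M4→P1→M1→Ref: bottleneck 4, flow now 13.
No augmenting path remains; maximum flow = 13.
In the residual graph, reachable from Well: {Well, P3, M3, M4, P1, P2}.
Min-cut edges: P1→M1 (6), P2→P5 (3), P2→M1 (4); capacity 6 + 3 + 4 = 13.
This cut is saturated, so no flow can exceed 13.

13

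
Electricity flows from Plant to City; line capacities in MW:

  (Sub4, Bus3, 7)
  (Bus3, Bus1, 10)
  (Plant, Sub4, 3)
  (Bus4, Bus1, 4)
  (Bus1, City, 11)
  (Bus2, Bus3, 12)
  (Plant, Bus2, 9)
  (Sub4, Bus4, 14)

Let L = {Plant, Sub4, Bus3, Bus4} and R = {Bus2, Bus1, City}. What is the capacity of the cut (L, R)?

Edges leaving {Plant, Sub4, Bus3, Bus4}: Plant→Bus2 (9), Bus3→Bus1 (10), Bus4→Bus1 (4).
Cut capacity = 9 + 10 + 4 = 23.

23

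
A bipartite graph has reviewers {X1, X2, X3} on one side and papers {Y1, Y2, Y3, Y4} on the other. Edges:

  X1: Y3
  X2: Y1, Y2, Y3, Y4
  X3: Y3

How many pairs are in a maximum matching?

2

Unit-capacity flow: source→left, listed edges, right→sink; max matching = max flow.
Augmenting path X1→Y3 (+1); matched 1.
Augmenting path X2→Y1 (+1); matched 2.
No augmenting path remains; maximum matching = 2.
König certificate: {X2, Y3} is a vertex cover of size 2 (every listed pair touches it), so no matching can be larger.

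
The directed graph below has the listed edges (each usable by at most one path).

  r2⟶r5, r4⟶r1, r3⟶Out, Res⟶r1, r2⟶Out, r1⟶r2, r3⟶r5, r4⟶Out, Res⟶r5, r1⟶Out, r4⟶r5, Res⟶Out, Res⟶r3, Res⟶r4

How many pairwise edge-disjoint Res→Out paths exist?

Assign every edge capacity 1; by Menger, the answer equals the max flow.
Path Res→Out (+1); total 1.
Path Res→r1→Out (+1); total 2.
Path Res→r3→Out (+1); total 3.
Path Res→r4→Out (+1); total 4.
No residual Res→Out path; max flow = 4.
Certifying cut of size 4: {Res→Out, Res→r1, Res→r3, Res→r4}.

4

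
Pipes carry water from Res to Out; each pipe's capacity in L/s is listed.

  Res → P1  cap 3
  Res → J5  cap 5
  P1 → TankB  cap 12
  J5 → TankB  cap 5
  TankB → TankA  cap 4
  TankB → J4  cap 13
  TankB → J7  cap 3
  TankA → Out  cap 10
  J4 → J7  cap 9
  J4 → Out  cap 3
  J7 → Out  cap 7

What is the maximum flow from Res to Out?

8

Augment Res→P1→TankB→TankA→Out: bottleneck 3, flow now 3.
Augment Res→J5→TankB→TankA→Out: bottleneck 1, flow now 4.
Augment Res→J5→TankB→J4→Out: bottleneck 3, flow now 7.
Augment Res→J5→TankB→J7→Out: bottleneck 1, flow now 8.
No augmenting path remains; maximum flow = 8.
In the residual graph, reachable from Res: {Res}.
Min-cut edges: Res→P1 (3), Res→J5 (5); capacity 3 + 5 = 8.
This cut is saturated, so no flow can exceed 8.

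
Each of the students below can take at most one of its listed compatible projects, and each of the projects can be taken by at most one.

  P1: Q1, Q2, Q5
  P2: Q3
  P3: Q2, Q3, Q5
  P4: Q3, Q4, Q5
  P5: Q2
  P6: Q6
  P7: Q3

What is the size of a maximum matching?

Unit-capacity flow: source→left, listed edges, right→sink; max matching = max flow.
Augmenting path P1→Q1 (+1); matched 1.
Augmenting path P2→Q3 (+1); matched 2.
Augmenting path P3→Q2 (+1); matched 3.
Augmenting path P4→Q4 (+1); matched 4.
Augmenting path P6→Q6 (+1); matched 5.
Augmenting path P5→Q2→P3→Q5 (+1); matched 6.
No augmenting path remains; maximum matching = 6.
König certificate: {P1, P3, P4, P5, P6, Q3} is a vertex cover of size 6 (every listed pair touches it), so no matching can be larger.

6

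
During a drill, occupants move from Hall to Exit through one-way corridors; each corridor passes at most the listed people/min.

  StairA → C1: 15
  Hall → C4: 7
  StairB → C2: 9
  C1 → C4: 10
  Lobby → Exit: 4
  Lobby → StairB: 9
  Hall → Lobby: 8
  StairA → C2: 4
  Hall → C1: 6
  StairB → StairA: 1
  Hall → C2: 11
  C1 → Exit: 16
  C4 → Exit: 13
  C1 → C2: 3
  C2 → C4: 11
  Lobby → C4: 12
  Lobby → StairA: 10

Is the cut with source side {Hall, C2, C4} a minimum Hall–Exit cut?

Yes — it is a minimum cut (capacity 27).

Given cut capacity: 8 + 6 + 13 = 27.
Augment Hall→Lobby→Exit: bottleneck 4, flow now 4.
Augment Hall→C1→Exit: bottleneck 6, flow now 10.
Augment Hall→C4→Exit: bottleneck 7, flow now 17.
Augment Hall→Lobby→C4→Exit: bottleneck 4, flow now 21.
Augment Hall→C2→C4→Exit: bottleneck 2, flow now 23.
Augment Hall→C2→C4→Lobby→StairA→C1→Exit: bottleneck 4, flow now 27. (uses reverse residual edge)
No augmenting path remains; maximum flow = 27.
Cut capacity 27 equals the max flow, so it is a minimum cut.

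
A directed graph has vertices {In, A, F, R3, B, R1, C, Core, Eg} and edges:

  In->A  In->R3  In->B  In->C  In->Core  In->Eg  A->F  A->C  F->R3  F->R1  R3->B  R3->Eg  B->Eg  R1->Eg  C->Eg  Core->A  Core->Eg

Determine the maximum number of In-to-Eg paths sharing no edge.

Assign every edge capacity 1; by Menger, the answer equals the max flow.
Path In→Eg (+1); total 1.
Path In→R3→Eg (+1); total 2.
Path In→B→Eg (+1); total 3.
Path In→C→Eg (+1); total 4.
Path In→Core→Eg (+1); total 5.
Path In→A→F→R1→Eg (+1); total 6.
No residual In→Eg path; max flow = 6.
Certifying cut of size 6: {In→A, In→B, In→C, In→Core, In→Eg, In→R3}.

6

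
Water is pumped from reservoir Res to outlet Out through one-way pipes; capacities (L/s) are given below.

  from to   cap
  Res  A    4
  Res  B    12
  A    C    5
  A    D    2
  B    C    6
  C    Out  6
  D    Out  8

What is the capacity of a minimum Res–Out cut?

8

Augment Res→A→C→Out: bottleneck 4, flow now 4.
Augment Res→B→C→Out: bottleneck 2, flow now 6.
Augment Res→B→C→A→D→Out: bottleneck 2, flow now 8. (uses reverse residual edge)
No augmenting path remains; maximum flow = 8.
By max-flow min-cut, the minimum cut capacity equals the max flow.
In the residual graph, reachable from Res: {Res, A, B, C}.
Min-cut edges: A→D (2), C→Out (6); capacity 2 + 6 = 8.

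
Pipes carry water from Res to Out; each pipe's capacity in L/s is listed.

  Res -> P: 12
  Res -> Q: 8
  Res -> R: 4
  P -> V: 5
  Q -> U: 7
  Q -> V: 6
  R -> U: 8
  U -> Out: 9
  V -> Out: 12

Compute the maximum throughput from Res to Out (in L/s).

17

Augment Res→P→V→Out: bottleneck 5, flow now 5.
Augment Res→Q→U→Out: bottleneck 7, flow now 12.
Augment Res→Q→V→Out: bottleneck 1, flow now 13.
Augment Res→R→U→Out: bottleneck 2, flow now 15.
Augment Res→R→U→Q→V→Out: bottleneck 2, flow now 17. (uses reverse residual edge)
No augmenting path remains; maximum flow = 17.
In the residual graph, reachable from Res: {Res, P}.
Min-cut edges: Res→Q (8), Res→R (4), P→V (5); capacity 8 + 4 + 5 = 17.
This cut is saturated, so no flow can exceed 17.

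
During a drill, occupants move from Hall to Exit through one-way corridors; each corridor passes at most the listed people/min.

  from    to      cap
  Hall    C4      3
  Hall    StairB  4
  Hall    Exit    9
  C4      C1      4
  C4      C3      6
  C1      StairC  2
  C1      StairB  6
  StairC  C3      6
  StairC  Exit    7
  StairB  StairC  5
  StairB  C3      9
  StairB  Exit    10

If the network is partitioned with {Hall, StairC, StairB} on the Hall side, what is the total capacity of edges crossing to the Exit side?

Edges leaving {Hall, StairC, StairB}: Hall→C4 (3), Hall→Exit (9), StairC→C3 (6), StairC→Exit (7), StairB→C3 (9), StairB→Exit (10).
Cut capacity = 3 + 9 + 6 + 7 + 9 + 10 = 44.

44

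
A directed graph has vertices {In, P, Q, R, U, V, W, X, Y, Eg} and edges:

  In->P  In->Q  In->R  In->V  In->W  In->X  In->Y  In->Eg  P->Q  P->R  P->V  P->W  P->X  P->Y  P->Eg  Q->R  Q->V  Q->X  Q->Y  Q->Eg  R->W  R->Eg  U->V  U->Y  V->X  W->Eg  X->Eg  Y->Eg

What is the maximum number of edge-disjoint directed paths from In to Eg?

Assign every edge capacity 1; by Menger, the answer equals the max flow.
Path In→Eg (+1); total 1.
Path In→P→Eg (+1); total 2.
Path In→Q→Eg (+1); total 3.
Path In→R→Eg (+1); total 4.
Path In→W→Eg (+1); total 5.
Path In→X→Eg (+1); total 6.
Path In→Y→Eg (+1); total 7.
No residual In→Eg path; max flow = 7.
Certifying cut of size 7: {In→Eg, In→P, In→Q, In→R, In→W, In→Y, X→Eg}.

7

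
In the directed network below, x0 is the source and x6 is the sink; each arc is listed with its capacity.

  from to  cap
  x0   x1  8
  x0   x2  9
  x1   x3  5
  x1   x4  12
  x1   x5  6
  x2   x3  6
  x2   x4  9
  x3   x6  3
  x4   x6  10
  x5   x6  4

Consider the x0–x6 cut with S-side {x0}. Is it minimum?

Yes — it is a minimum cut (capacity 17).

Given cut capacity: 8 + 9 = 17.
Augment x0→x1→x3→x6: bottleneck 3, flow now 3.
Augment x0→x1→x4→x6: bottleneck 5, flow now 8.
Augment x0→x2→x4→x6: bottleneck 5, flow now 13.
Augment x0→x2→x3→x1→x5→x6: bottleneck 3, flow now 16. (uses reverse residual edge)
Augment x0→x2→x4→x1→x5→x6: bottleneck 1, flow now 17. (uses reverse residual edge)
No augmenting path remains; maximum flow = 17.
Cut capacity 17 equals the max flow, so it is a minimum cut.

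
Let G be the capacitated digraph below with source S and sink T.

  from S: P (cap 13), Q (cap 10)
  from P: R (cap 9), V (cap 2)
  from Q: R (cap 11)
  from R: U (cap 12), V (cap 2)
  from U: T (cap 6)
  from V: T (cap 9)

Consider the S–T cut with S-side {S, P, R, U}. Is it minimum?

Given cut capacity: 10 + 2 + 2 + 6 = 20.
Augment S→P→V→T: bottleneck 2, flow now 2.
Augment S→P→R→U→T: bottleneck 6, flow now 8.
Augment S→P→R→V→T: bottleneck 2, flow now 10.
No augmenting path remains; maximum flow = 10.
In the residual graph, reachable from S: {S, P, Q, R, U}.
Min-cut edges: P→V (2), R→V (2), U→T (6); capacity 2 + 2 + 6 = 10.
Cut capacity 20 exceeds the max flow 10, so it is not minimum.

No — its capacity is 20, but the minimum cut has capacity 10.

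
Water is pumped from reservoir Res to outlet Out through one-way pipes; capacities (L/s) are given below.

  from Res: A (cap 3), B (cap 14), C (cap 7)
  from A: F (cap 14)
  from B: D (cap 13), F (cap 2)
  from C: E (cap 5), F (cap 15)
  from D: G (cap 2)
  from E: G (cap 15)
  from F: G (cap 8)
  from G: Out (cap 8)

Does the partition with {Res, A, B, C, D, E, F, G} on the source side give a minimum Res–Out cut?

Given cut capacity: 8 = 8.
Augment Res→A→F→G→Out: bottleneck 3, flow now 3.
Augment Res→B→D→G→Out: bottleneck 2, flow now 5.
Augment Res→B→F→G→Out: bottleneck 2, flow now 7.
Augment Res→C→E→G→Out: bottleneck 1, flow now 8.
No augmenting path remains; maximum flow = 8.
Cut capacity 8 equals the max flow, so it is a minimum cut.

Yes — it is a minimum cut (capacity 8).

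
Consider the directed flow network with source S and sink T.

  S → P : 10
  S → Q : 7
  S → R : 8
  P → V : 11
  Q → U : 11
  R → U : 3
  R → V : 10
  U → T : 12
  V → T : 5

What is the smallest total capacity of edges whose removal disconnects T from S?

Augment S→P→V→T: bottleneck 5, flow now 5.
Augment S→Q→U→T: bottleneck 7, flow now 12.
Augment S→R→U→T: bottleneck 3, flow now 15.
No augmenting path remains; maximum flow = 15.
By max-flow min-cut, the minimum cut capacity equals the max flow.
In the residual graph, reachable from S: {S, P, R, V}.
Min-cut edges: S→Q (7), R→U (3), V→T (5); capacity 7 + 3 + 5 = 15.

15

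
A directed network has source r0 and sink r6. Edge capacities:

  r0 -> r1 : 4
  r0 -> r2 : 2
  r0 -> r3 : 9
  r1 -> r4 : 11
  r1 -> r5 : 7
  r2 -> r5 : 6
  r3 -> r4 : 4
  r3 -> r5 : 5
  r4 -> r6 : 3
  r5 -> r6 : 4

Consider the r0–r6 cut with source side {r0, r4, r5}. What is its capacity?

22

Edges leaving {r0, r4, r5}: r0→r1 (4), r0→r2 (2), r0→r3 (9), r4→r6 (3), r5→r6 (4).
Cut capacity = 4 + 2 + 9 + 3 + 4 = 22.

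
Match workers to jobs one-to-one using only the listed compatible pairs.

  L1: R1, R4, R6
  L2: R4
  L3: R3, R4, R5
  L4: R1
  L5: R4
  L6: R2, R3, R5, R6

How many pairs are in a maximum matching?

Unit-capacity flow: source→left, listed edges, right→sink; max matching = max flow.
Augmenting path L1→R1 (+1); matched 1.
Augmenting path L2→R4 (+1); matched 2.
Augmenting path L3→R3 (+1); matched 3.
Augmenting path L6→R2 (+1); matched 4.
Augmenting path L4→R1→L1→R6 (+1); matched 5.
No augmenting path remains; maximum matching = 5.
König certificate: {L1, L3, L4, L6, R4} is a vertex cover of size 5 (every listed pair touches it), so no matching can be larger.

5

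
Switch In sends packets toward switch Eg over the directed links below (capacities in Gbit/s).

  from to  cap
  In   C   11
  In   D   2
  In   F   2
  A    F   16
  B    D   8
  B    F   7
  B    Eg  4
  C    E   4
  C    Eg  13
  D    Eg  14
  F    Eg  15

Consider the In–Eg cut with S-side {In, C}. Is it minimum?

Given cut capacity: 2 + 2 + 4 + 13 = 21.
Augment In→C→Eg: bottleneck 11, flow now 11.
Augment In→D→Eg: bottleneck 2, flow now 13.
Augment In→F→Eg: bottleneck 2, flow now 15.
No augmenting path remains; maximum flow = 15.
In the residual graph, reachable from In: {In}.
Min-cut edges: In→C (11), In→D (2), In→F (2); capacity 11 + 2 + 2 = 15.
Cut capacity 21 exceeds the max flow 15, so it is not minimum.

No — its capacity is 21, but the minimum cut has capacity 15.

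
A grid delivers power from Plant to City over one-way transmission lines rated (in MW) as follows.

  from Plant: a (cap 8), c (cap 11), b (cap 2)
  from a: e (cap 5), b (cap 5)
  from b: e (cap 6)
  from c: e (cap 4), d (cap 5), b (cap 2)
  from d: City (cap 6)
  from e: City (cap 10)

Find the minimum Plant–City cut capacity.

Augment Plant→a→e→City: bottleneck 5, flow now 5.
Augment Plant→b→e→City: bottleneck 2, flow now 7.
Augment Plant→c→d→City: bottleneck 5, flow now 12.
Augment Plant→c→e→City: bottleneck 3, flow now 15.
No augmenting path remains; maximum flow = 15.
By max-flow min-cut, the minimum cut capacity equals the max flow.
In the residual graph, reachable from Plant: {Plant, a, b, c, e}.
Min-cut edges: c→d (5), e→City (10); capacity 5 + 10 = 15.

15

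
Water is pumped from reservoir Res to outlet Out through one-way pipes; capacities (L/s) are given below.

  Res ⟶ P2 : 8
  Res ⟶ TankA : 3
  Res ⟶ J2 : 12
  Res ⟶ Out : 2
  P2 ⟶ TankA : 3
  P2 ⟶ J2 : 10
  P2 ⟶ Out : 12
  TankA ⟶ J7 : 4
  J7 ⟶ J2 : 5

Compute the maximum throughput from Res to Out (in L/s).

Augment Res→Out: bottleneck 2, flow now 2.
Augment Res→P2→Out: bottleneck 8, flow now 10.
No augmenting path remains; maximum flow = 10.
In the residual graph, reachable from Res: {Res, TankA, J7, J2}.
Min-cut edges: Res→P2 (8), Res→Out (2); capacity 8 + 2 = 10.
This cut is saturated, so no flow can exceed 10.

10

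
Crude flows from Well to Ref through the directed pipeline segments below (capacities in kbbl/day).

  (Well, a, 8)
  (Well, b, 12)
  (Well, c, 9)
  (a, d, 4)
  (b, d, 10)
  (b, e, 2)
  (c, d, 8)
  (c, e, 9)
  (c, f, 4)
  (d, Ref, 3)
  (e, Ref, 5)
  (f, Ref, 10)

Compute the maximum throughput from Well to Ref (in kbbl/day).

Augment Well→a→d→Ref: bottleneck 3, flow now 3.
Augment Well→b→e→Ref: bottleneck 2, flow now 5.
Augment Well→c→e→Ref: bottleneck 3, flow now 8.
Augment Well→c→f→Ref: bottleneck 4, flow now 12.
No augmenting path remains; maximum flow = 12.
In the residual graph, reachable from Well: {Well, a, b, c, d, e}.
Min-cut edges: c→f (4), d→Ref (3), e→Ref (5); capacity 4 + 3 + 5 = 12.
This cut is saturated, so no flow can exceed 12.

12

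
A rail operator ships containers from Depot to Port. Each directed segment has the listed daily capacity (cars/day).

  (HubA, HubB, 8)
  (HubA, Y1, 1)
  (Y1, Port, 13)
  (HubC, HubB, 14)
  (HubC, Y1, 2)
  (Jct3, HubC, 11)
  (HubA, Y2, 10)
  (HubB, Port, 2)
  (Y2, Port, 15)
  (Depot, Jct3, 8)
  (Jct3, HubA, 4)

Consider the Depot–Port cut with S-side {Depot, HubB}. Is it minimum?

Given cut capacity: 8 + 2 = 10.
Augment Depot→Jct3→HubC→HubB→Port: bottleneck 2, flow now 2.
Augment Depot→Jct3→HubC→Y1→Port: bottleneck 2, flow now 4.
Augment Depot→Jct3→HubA→Y1→Port: bottleneck 1, flow now 5.
Augment Depot→Jct3→HubA→Y2→Port: bottleneck 3, flow now 8.
No augmenting path remains; maximum flow = 8.
In the residual graph, reachable from Depot: {Depot}.
Min-cut edges: Depot→Jct3 (8); capacity 8 = 8.
Cut capacity 10 exceeds the max flow 8, so it is not minimum.

No — its capacity is 10, but the minimum cut has capacity 8.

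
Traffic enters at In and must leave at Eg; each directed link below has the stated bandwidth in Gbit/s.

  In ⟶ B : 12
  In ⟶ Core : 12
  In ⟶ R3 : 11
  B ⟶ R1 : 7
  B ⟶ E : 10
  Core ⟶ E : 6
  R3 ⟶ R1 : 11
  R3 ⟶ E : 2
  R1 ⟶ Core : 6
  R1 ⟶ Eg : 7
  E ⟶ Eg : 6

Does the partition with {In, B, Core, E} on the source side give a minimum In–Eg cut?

No — its capacity is 24, but the minimum cut has capacity 13.

Given cut capacity: 11 + 7 + 6 = 24.
Augment In→B→R1→Eg: bottleneck 7, flow now 7.
Augment In→B→E→Eg: bottleneck 5, flow now 12.
Augment In→Core→E→Eg: bottleneck 1, flow now 13.
No augmenting path remains; maximum flow = 13.
In the residual graph, reachable from In: {In, B, Core, R3, R1, E}.
Min-cut edges: R1→Eg (7), E→Eg (6); capacity 7 + 6 = 13.
Cut capacity 24 exceeds the max flow 13, so it is not minimum.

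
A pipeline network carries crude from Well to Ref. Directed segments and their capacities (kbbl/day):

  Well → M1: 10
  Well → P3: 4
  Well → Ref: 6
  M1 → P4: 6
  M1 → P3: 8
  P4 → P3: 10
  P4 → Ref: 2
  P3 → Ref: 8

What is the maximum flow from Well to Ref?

Augment Well→Ref: bottleneck 6, flow now 6.
Augment Well→P3→Ref: bottleneck 4, flow now 10.
Augment Well→M1→P4→Ref: bottleneck 2, flow now 12.
Augment Well→M1→P3→Ref: bottleneck 4, flow now 16.
No augmenting path remains; maximum flow = 16.
In the residual graph, reachable from Well: {Well, M1, P4, P3}.
Min-cut edges: Well→Ref (6), P4→Ref (2), P3→Ref (8); capacity 6 + 2 + 8 = 16.
This cut is saturated, so no flow can exceed 16.

16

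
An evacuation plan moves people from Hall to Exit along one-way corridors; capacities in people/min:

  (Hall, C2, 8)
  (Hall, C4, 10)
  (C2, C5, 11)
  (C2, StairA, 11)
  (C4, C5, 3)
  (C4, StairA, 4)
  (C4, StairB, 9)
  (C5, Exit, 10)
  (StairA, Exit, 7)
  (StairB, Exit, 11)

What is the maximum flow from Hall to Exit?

18

Augment Hall→C2→C5→Exit: bottleneck 8, flow now 8.
Augment Hall→C4→C5→Exit: bottleneck 2, flow now 10.
Augment Hall→C4→StairA→Exit: bottleneck 4, flow now 14.
Augment Hall→C4→StairB→Exit: bottleneck 4, flow now 18.
No augmenting path remains; maximum flow = 18.
In the residual graph, reachable from Hall: {Hall}.
Min-cut edges: Hall→C2 (8), Hall→C4 (10); capacity 8 + 10 = 18.
This cut is saturated, so no flow can exceed 18.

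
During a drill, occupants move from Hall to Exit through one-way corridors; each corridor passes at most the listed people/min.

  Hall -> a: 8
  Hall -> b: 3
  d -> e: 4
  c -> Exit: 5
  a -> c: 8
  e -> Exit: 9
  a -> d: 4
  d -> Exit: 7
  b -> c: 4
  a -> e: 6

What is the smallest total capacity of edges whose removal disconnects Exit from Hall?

11

Augment Hall→a→c→Exit: bottleneck 5, flow now 5.
Augment Hall→a→d→Exit: bottleneck 3, flow now 8.
Augment Hall→b→c→a→d→Exit: bottleneck 1, flow now 9. (uses reverse residual edge)
Augment Hall→b→c→a→e→Exit: bottleneck 2, flow now 11. (uses reverse residual edge)
No augmenting path remains; maximum flow = 11.
By max-flow min-cut, the minimum cut capacity equals the max flow.
In the residual graph, reachable from Hall: {Hall}.
Min-cut edges: Hall→a (8), Hall→b (3); capacity 8 + 3 = 11.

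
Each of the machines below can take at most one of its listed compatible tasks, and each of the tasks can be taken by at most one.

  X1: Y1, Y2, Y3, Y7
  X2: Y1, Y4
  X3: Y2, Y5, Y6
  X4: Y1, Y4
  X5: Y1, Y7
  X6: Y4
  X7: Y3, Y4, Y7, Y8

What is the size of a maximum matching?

6

Unit-capacity flow: source→left, listed edges, right→sink; max matching = max flow.
Augmenting path X1→Y1 (+1); matched 1.
Augmenting path X2→Y4 (+1); matched 2.
Augmenting path X3→Y2 (+1); matched 3.
Augmenting path X5→Y7 (+1); matched 4.
Augmenting path X7→Y3 (+1); matched 5.
Augmenting path X4→Y1→X1→Y2→X3→Y5 (+1); matched 6.
No augmenting path remains; maximum matching = 6.
König certificate: {X1, X3, X5, X7, Y1, Y4} is a vertex cover of size 6 (every listed pair touches it), so no matching can be larger.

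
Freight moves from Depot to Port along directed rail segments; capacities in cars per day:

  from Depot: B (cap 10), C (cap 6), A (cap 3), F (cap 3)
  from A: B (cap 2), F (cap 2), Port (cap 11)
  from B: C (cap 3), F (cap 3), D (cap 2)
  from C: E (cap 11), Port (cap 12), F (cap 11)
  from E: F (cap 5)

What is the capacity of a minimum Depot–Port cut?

12

Augment Depot→A→Port: bottleneck 3, flow now 3.
Augment Depot→C→Port: bottleneck 6, flow now 9.
Augment Depot→B→C→Port: bottleneck 3, flow now 12.
No augmenting path remains; maximum flow = 12.
By max-flow min-cut, the minimum cut capacity equals the max flow.
In the residual graph, reachable from Depot: {Depot, B, D, F}.
Min-cut edges: Depot→A (3), Depot→C (6), B→C (3); capacity 3 + 6 + 3 = 12.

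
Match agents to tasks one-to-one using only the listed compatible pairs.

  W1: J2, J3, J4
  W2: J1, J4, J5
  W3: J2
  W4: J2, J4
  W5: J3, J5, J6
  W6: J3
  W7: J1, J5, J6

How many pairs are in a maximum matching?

Unit-capacity flow: source→left, listed edges, right→sink; max matching = max flow.
Augmenting path W1→J2 (+1); matched 1.
Augmenting path W2→J1 (+1); matched 2.
Augmenting path W4→J4 (+1); matched 3.
Augmenting path W5→J3 (+1); matched 4.
Augmenting path W7→J5 (+1); matched 5.
Augmenting path W6→J3→W5→J6 (+1); matched 6.
No augmenting path remains; maximum matching = 6.
König certificate: {W2, W5, W7, J2, J3, J4} is a vertex cover of size 6 (every listed pair touches it), so no matching can be larger.

6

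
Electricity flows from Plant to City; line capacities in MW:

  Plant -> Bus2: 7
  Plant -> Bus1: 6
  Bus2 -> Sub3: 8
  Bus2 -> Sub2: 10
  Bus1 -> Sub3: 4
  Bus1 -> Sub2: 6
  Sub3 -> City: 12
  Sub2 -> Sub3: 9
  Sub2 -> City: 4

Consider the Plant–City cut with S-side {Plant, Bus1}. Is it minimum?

Given cut capacity: 7 + 4 + 6 = 17.
Augment Plant→Bus2→Sub3→City: bottleneck 7, flow now 7.
Augment Plant→Bus1→Sub3→City: bottleneck 4, flow now 11.
Augment Plant→Bus1→Sub2→City: bottleneck 2, flow now 13.
No augmenting path remains; maximum flow = 13.
In the residual graph, reachable from Plant: {Plant}.
Min-cut edges: Plant→Bus2 (7), Plant→Bus1 (6); capacity 7 + 6 = 13.
Cut capacity 17 exceeds the max flow 13, so it is not minimum.

No — its capacity is 17, but the minimum cut has capacity 13.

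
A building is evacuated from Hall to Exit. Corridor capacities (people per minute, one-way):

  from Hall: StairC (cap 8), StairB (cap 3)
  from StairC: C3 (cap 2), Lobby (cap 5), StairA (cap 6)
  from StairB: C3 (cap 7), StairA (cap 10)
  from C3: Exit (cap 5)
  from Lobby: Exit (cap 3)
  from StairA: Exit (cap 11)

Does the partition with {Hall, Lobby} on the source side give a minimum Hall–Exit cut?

No — its capacity is 14, but the minimum cut has capacity 11.

Given cut capacity: 8 + 3 + 3 = 14.
Augment Hall→StairC→C3→Exit: bottleneck 2, flow now 2.
Augment Hall→StairC→Lobby→Exit: bottleneck 3, flow now 5.
Augment Hall→StairC→StairA→Exit: bottleneck 3, flow now 8.
Augment Hall→StairB→C3→Exit: bottleneck 3, flow now 11.
No augmenting path remains; maximum flow = 11.
In the residual graph, reachable from Hall: {Hall}.
Min-cut edges: Hall→StairC (8), Hall→StairB (3); capacity 8 + 3 = 11.
Cut capacity 14 exceeds the max flow 11, so it is not minimum.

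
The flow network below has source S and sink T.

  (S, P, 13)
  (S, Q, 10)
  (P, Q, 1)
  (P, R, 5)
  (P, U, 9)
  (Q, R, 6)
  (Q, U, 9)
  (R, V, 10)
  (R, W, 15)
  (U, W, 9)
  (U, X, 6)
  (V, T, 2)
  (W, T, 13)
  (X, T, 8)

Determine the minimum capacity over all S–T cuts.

Augment S→P→R→V→T: bottleneck 2, flow now 2.
Augment S→P→R→W→T: bottleneck 3, flow now 5.
Augment S→P→U→W→T: bottleneck 8, flow now 13.
Augment S→Q→R→W→T: bottleneck 2, flow now 15.
Augment S→Q→U→X→T: bottleneck 6, flow now 21.
No augmenting path remains; maximum flow = 21.
By max-flow min-cut, the minimum cut capacity equals the max flow.
In the residual graph, reachable from S: {S, P, Q, R, U, V, W}.
Min-cut edges: U→X (6), V→T (2), W→T (13); capacity 6 + 2 + 13 = 21.

21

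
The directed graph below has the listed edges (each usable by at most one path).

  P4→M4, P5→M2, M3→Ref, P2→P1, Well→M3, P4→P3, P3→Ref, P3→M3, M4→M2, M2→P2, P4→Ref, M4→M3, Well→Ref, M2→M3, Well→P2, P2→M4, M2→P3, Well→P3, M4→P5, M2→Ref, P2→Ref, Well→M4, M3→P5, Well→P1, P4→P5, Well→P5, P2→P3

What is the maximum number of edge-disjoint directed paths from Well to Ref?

Assign every edge capacity 1; by Menger, the answer equals the max flow.
Path Well→Ref (+1); total 1.
Path Well→P2→Ref (+1); total 2.
Path Well→P3→Ref (+1); total 3.
Path Well→M3→Ref (+1); total 4.
Path Well→M4→M2→Ref (+1); total 5.
No residual Well→Ref path; max flow = 5.
Certifying cut of size 5: {M2→Ref, M3→Ref, P2→Ref, P3→Ref, Well→Ref}.

5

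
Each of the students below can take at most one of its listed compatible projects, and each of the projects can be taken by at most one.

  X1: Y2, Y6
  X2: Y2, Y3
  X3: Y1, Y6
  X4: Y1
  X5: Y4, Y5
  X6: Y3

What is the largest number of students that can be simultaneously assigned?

Unit-capacity flow: source→left, listed edges, right→sink; max matching = max flow.
Augmenting path X1→Y2 (+1); matched 1.
Augmenting path X2→Y3 (+1); matched 2.
Augmenting path X3→Y1 (+1); matched 3.
Augmenting path X5→Y4 (+1); matched 4.
Augmenting path X4→Y1→X3→Y6 (+1); matched 5.
No augmenting path remains; maximum matching = 5.
König certificate: {X5, Y1, Y2, Y3, Y6} is a vertex cover of size 5 (every listed pair touches it), so no matching can be larger.

5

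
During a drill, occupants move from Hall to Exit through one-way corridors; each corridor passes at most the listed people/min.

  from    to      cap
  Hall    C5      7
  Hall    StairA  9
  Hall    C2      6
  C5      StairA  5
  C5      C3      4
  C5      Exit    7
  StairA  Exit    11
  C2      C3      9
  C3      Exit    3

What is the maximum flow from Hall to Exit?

19

Augment Hall→C5→Exit: bottleneck 7, flow now 7.
Augment Hall→StairA→Exit: bottleneck 9, flow now 16.
Augment Hall→C2→C3→Exit: bottleneck 3, flow now 19.
No augmenting path remains; maximum flow = 19.
In the residual graph, reachable from Hall: {Hall, C2, C3}.
Min-cut edges: Hall→C5 (7), Hall→StairA (9), C3→Exit (3); capacity 7 + 9 + 3 = 19.
This cut is saturated, so no flow can exceed 19.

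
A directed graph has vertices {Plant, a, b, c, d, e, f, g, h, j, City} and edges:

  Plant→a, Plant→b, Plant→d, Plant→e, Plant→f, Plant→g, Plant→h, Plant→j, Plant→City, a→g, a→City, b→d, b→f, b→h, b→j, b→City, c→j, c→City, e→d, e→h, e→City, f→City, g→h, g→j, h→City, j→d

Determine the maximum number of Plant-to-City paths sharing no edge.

6

Assign every edge capacity 1; by Menger, the answer equals the max flow.
Path Plant→City (+1); total 1.
Path Plant→a→City (+1); total 2.
Path Plant→b→City (+1); total 3.
Path Plant→e→City (+1); total 4.
Path Plant→f→City (+1); total 5.
Path Plant→h→City (+1); total 6.
No residual Plant→City path; max flow = 6.
Certifying cut of size 6: {Plant→City, Plant→a, Plant→b, Plant→e, Plant→f, h→City}.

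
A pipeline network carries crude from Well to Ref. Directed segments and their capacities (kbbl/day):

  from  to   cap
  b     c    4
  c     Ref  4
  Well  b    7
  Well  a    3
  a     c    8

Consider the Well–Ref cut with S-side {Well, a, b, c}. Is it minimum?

Yes — it is a minimum cut (capacity 4).

Given cut capacity: 4 = 4.
Augment Well→a→c→Ref: bottleneck 3, flow now 3.
Augment Well→b→c→Ref: bottleneck 1, flow now 4.
No augmenting path remains; maximum flow = 4.
Cut capacity 4 equals the max flow, so it is a minimum cut.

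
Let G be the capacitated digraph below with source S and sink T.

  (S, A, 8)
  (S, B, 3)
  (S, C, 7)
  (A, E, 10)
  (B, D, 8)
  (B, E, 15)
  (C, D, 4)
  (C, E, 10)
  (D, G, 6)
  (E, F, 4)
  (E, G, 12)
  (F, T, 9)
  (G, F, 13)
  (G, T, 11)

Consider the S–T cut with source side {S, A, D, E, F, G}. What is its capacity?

30

Edges leaving {S, A, D, E, F, G}: S→B (3), S→C (7), F→T (9), G→T (11).
Cut capacity = 3 + 7 + 9 + 11 = 30.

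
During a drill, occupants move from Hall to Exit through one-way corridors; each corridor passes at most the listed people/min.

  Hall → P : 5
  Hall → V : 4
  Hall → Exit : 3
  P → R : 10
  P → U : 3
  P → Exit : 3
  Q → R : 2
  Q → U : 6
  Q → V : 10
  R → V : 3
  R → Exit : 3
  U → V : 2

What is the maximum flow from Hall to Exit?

8

Augment Hall→Exit: bottleneck 3, flow now 3.
Augment Hall→P→Exit: bottleneck 3, flow now 6.
Augment Hall→P→R→Exit: bottleneck 2, flow now 8.
No augmenting path remains; maximum flow = 8.
In the residual graph, reachable from Hall: {Hall, V}.
Min-cut edges: Hall→P (5), Hall→Exit (3); capacity 5 + 3 = 8.
This cut is saturated, so no flow can exceed 8.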